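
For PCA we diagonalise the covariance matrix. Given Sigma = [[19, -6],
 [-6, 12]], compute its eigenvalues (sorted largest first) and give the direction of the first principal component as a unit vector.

Step 1 — characteristic polynomial of 2×2 Sigma:
  det(Sigma - λI) = λ² - trace · λ + det = 0.
  trace = 19 + 12 = 31, det = 19·12 - (-6)² = 192.
Step 2 — discriminant:
  Δ = trace² - 4·det = 961 - 768 = 193.
Step 3 — eigenvalues:
  λ = (trace ± √Δ)/2 = (31 ± 13.8924)/2,
  λ_1 = 22.4462,  λ_2 = 8.5538.

Step 4 — unit eigenvector for λ_1: solve (Sigma - λ_1 I)v = 0. First row:
  (19 - 22.4462)·v_x + (-6)·v_y = 0, i.e. (-3.4462)·v_x + (-6)·v_y = 0,
  so v ∝ (b, λ_1 - a) = (-6, 3.4462); multiply by -1 so the first entry is positive: u = (6, -3.4462).
  ||u|| = √((6)² + (-3.4462)²) = √(47.8764) ≈ 6.9193,
  v_1 = u/||u|| ≈ (0.8671, -0.4981) (||v_1|| = 1).

λ_1 = 22.4462,  λ_2 = 8.5538;  v_1 ≈ (0.8671, -0.4981)


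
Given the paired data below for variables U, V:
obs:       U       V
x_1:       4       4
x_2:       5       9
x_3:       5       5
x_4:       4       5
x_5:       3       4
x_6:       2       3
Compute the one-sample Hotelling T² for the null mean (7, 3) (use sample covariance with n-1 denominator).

Step 1 — sample mean vector:
  mean(U) = (4 + 5 + 5 + 4 + 3 + 2) / 6 = 23/6 = 3.8333
  mean(V) = (4 + 9 + 5 + 5 + 4 + 3) / 6 = 30/6 = 5
  x̄ = (3.8333, 5),  deviation x̄ - mu_0 = (3.8333, 5) - (7, 3) = (-3.1667, 2).

Step 2 — sample covariance matrix, S[i,j] = (1/(n-1)) · Σ_k (x_{k,i} - mean_i) · (x_{k,j} - mean_j), divisor n-1 = 5:
  S[U,U] = ((0.1667)·(0.1667) + (1.1667)·(1.1667) + (1.1667)·(1.1667) + (0.1667)·(0.1667) + (-0.8333)·(-0.8333) + (-1.8333)·(-1.8333)) / 5 = 6.8333/5 = 1.3667
  S[U,V] = ((0.1667)·(-1) + (1.1667)·(4) + (1.1667)·(0) + (0.1667)·(0) + (-0.8333)·(-1) + (-1.8333)·(-2)) / 5 = 9/5 = 1.8
  S[V,V] = ((-1)·(-1) + (4)·(4) + (0)·(0) + (0)·(0) + (-1)·(-1) + (-2)·(-2)) / 5 = 22/5 = 4.4
  S = [[1.3667, 1.8],
 [1.8, 4.4]].

Step 3 — invert S. det(S) = 1.3667·4.4 - (1.8)² = 2.7733.
  S^{-1} = (1/det) · [[d, -b], [-b, a]] = [[1.5865, -0.649],
 [-0.649, 0.4928]].

Step 4 — quadratic form (x̄ - mu_0)^T · S^{-1} · (x̄ - mu_0):
  S^{-1} · (x̄ - mu_0) = (-6.3221, 3.0409),
  (x̄ - mu_0)^T · [...] = (-3.1667)·(-6.3221) + (2)·(3.0409) = 26.1018.

Step 5 — scale by n: T² = 6 · 26.1018 = 156.6106.

T² ≈ 156.6106


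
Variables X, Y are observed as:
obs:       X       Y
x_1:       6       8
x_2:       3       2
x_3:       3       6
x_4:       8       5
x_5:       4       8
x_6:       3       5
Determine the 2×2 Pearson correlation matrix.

Step 1 — column means:
  mean(X) = (6 + 3 + 3 + 8 + 4 + 3) / 6 = 27/6 = 4.5
  mean(Y) = (8 + 2 + 6 + 5 + 8 + 5) / 6 = 34/6 = 5.6667

Step 2 — sample variances and covariances s[i,j] = (1/(n-1)) · Σ_k (x_{k,i} - mean_i) · (x_{k,j} - mean_j), with n-1 = 5:
  s[X,X] = ((1.5)·(1.5) + (-1.5)·(-1.5) + (-1.5)·(-1.5) + (3.5)·(3.5) + (-0.5)·(-0.5) + (-1.5)·(-1.5)) / 5 = 21.5/5 = 4.3
  s[X,Y] = ((1.5)·(2.3333) + (-1.5)·(-3.6667) + (-1.5)·(0.3333) + (3.5)·(-0.6667) + (-0.5)·(2.3333) + (-1.5)·(-0.6667)) / 5 = 6/5 = 1.2
  s[Y,Y] = ((2.3333)·(2.3333) + (-3.6667)·(-3.6667) + (0.3333)·(0.3333) + (-0.6667)·(-0.6667) + (2.3333)·(2.3333) + (-0.6667)·(-0.6667)) / 5 = 25.3333/5 = 5.0667
  Sample standard deviations s_i = √(s[i,i]):
  s(X) = √(4.3) = 2.0736
  s(Y) = √(5.0667) = 2.2509

Step 3 — r_{ij} = s_{ij} / (s_i · s_j):
  r[X,X] = 1 (diagonal).
  r[X,Y] = 1.2 / (2.0736 · 2.2509) = 1.2 / 4.6676 = 0.2571
  r[Y,Y] = 1 (diagonal).

R is symmetric with unit diagonal. Assembling:

R = [[1, 0.2571],
 [0.2571, 1]]


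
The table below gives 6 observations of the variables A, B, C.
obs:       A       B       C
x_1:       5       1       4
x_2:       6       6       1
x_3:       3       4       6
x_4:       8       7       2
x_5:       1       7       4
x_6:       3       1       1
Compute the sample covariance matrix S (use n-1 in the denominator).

Step 1 — column means:
  mean(A) = (5 + 6 + 3 + 8 + 1 + 3) / 6 = 26/6 = 4.3333
  mean(B) = (1 + 6 + 4 + 7 + 7 + 1) / 6 = 26/6 = 4.3333
  mean(C) = (4 + 1 + 6 + 2 + 4 + 1) / 6 = 18/6 = 3

Step 2 — sample covariance S[i,j] = (1/(n-1)) · Σ_k (x_{k,i} - mean_i) · (x_{k,j} - mean_j), with n-1 = 5.
  S[A,A] = ((0.6667)·(0.6667) + (1.6667)·(1.6667) + (-1.3333)·(-1.3333) + (3.6667)·(3.6667) + (-3.3333)·(-3.3333) + (-1.3333)·(-1.3333)) / 5 = 31.3333/5 = 6.2667
  S[A,B] = ((0.6667)·(-3.3333) + (1.6667)·(1.6667) + (-1.3333)·(-0.3333) + (3.6667)·(2.6667) + (-3.3333)·(2.6667) + (-1.3333)·(-3.3333)) / 5 = 6.3333/5 = 1.2667
  S[A,C] = ((0.6667)·(1) + (1.6667)·(-2) + (-1.3333)·(3) + (3.6667)·(-1) + (-3.3333)·(1) + (-1.3333)·(-2)) / 5 = -11/5 = -2.2
  S[B,B] = ((-3.3333)·(-3.3333) + (1.6667)·(1.6667) + (-0.3333)·(-0.3333) + (2.6667)·(2.6667) + (2.6667)·(2.6667) + (-3.3333)·(-3.3333)) / 5 = 39.3333/5 = 7.8667
  S[B,C] = ((-3.3333)·(1) + (1.6667)·(-2) + (-0.3333)·(3) + (2.6667)·(-1) + (2.6667)·(1) + (-3.3333)·(-2)) / 5 = -1/5 = -0.2
  S[C,C] = ((1)·(1) + (-2)·(-2) + (3)·(3) + (-1)·(-1) + (1)·(1) + (-2)·(-2)) / 5 = 20/5 = 4

S is symmetric (S[j,i] = S[i,j]). Assembling:

S = [[6.2667, 1.2667, -2.2],
 [1.2667, 7.8667, -0.2],
 [-2.2, -0.2, 4]]


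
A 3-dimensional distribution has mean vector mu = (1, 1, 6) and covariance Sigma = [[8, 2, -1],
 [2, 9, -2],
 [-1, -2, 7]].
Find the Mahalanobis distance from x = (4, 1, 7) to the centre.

Step 1 — centre the observation: (x - mu) = (3, 0, 1).

Step 2 — invert Sigma (cofactor / det for 3×3, or solve directly):
  Sigma^{-1} = [[0.1332, -0.0271, 0.0113],
 [-0.0271, 0.1242, 0.0316],
 [0.0113, 0.0316, 0.1535]].

Step 3 — form the quadratic (x - mu)^T · Sigma^{-1} · (x - mu):
  Sigma^{-1} · (x - mu) = (0.4108, -0.0497, 0.1874).
  (x - mu)^T · [Sigma^{-1} · (x - mu)] = (3)·(0.4108) + (0)·(-0.0497) + (1)·(0.1874) = 1.4199.

Step 4 — take square root: d = √(1.4199) ≈ 1.1916.

d(x, mu) = √(1.4199) ≈ 1.1916


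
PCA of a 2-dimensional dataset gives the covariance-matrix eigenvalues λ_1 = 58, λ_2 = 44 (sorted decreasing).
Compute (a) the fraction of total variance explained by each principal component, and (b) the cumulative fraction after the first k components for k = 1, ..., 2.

Step 1 — total variance = trace(Sigma) = Σ λ_i = 58 + 44 = 102.

Step 2 — fraction explained by component i = λ_i / Σ λ:
  PC1: 58/102 = 0.5686
  PC2: 44/102 = 0.4314

Step 3 — cumulative fraction after k components = (λ_1 + ... + λ_k) / Σ λ:
  k = 1: 58/102 = 0.5686
  k = 2: (58 + 44)/102 = 102/102 = 1

Summary (fraction, with percent):

explained: PC1 0.5686 (56.86%), PC2 0.4314 (43.14%);  cumulative: 0.5686, 1


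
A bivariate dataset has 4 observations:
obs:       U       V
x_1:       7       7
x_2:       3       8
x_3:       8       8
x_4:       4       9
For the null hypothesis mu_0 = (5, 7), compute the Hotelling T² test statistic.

Step 1 — sample mean vector:
  mean(U) = (7 + 3 + 8 + 4) / 4 = 22/4 = 5.5
  mean(V) = (7 + 8 + 8 + 9) / 4 = 32/4 = 8
  x̄ = (5.5, 8),  deviation x̄ - mu_0 = (5.5, 8) - (5, 7) = (0.5, 1).

Step 2 — sample covariance matrix, S[i,j] = (1/(n-1)) · Σ_k (x_{k,i} - mean_i) · (x_{k,j} - mean_j), divisor n-1 = 3:
  S[U,U] = ((1.5)·(1.5) + (-2.5)·(-2.5) + (2.5)·(2.5) + (-1.5)·(-1.5)) / 3 = 17/3 = 5.6667
  S[U,V] = ((1.5)·(-1) + (-2.5)·(0) + (2.5)·(0) + (-1.5)·(1)) / 3 = -3/3 = -1
  S[V,V] = ((-1)·(-1) + (0)·(0) + (0)·(0) + (1)·(1)) / 3 = 2/3 = 0.6667
  S = [[5.6667, -1],
 [-1, 0.6667]].

Step 3 — invert S. det(S) = 5.6667·0.6667 - (-1)² = 2.7778.
  S^{-1} = (1/det) · [[d, -b], [-b, a]] = [[0.24, 0.36],
 [0.36, 2.04]].

Step 4 — quadratic form (x̄ - mu_0)^T · S^{-1} · (x̄ - mu_0):
  S^{-1} · (x̄ - mu_0) = (0.48, 2.22),
  (x̄ - mu_0)^T · [...] = (0.5)·(0.48) + (1)·(2.22) = 2.46.

Step 5 — scale by n: T² = 4 · 2.46 = 9.84.

T² ≈ 9.84


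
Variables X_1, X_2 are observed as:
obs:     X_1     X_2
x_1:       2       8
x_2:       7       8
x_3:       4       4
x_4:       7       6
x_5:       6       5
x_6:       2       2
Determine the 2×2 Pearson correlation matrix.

Step 1 — column means:
  mean(X_1) = (2 + 7 + 4 + 7 + 6 + 2) / 6 = 28/6 = 4.6667
  mean(X_2) = (8 + 8 + 4 + 6 + 5 + 2) / 6 = 33/6 = 5.5

Step 2 — sample variances and covariances s[i,j] = (1/(n-1)) · Σ_k (x_{k,i} - mean_i) · (x_{k,j} - mean_j), with n-1 = 5:
  s[X_1,X_1] = ((-2.6667)·(-2.6667) + (2.3333)·(2.3333) + (-0.6667)·(-0.6667) + (2.3333)·(2.3333) + (1.3333)·(1.3333) + (-2.6667)·(-2.6667)) / 5 = 27.3333/5 = 5.4667
  s[X_1,X_2] = ((-2.6667)·(2.5) + (2.3333)·(2.5) + (-0.6667)·(-1.5) + (2.3333)·(0.5) + (1.3333)·(-0.5) + (-2.6667)·(-3.5)) / 5 = 10/5 = 2
  s[X_2,X_2] = ((2.5)·(2.5) + (2.5)·(2.5) + (-1.5)·(-1.5) + (0.5)·(0.5) + (-0.5)·(-0.5) + (-3.5)·(-3.5)) / 5 = 27.5/5 = 5.5
  Sample standard deviations s_i = √(s[i,i]):
  s(X_1) = √(5.4667) = 2.3381
  s(X_2) = √(5.5) = 2.3452

Step 3 — r_{ij} = s_{ij} / (s_i · s_j):
  r[X_1,X_1] = 1 (diagonal).
  r[X_1,X_2] = 2 / (2.3381 · 2.3452) = 2 / 5.4833 = 0.3647
  r[X_2,X_2] = 1 (diagonal).

R is symmetric with unit diagonal. Assembling:

R = [[1, 0.3647],
 [0.3647, 1]]


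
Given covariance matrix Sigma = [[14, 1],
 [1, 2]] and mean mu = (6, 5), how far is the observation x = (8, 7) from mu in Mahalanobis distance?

Step 1 — centre the observation: (x - mu) = (2, 2).

Step 2 — invert Sigma. det(Sigma) = 14·2 - (1)² = 27.
  Sigma^{-1} = (1/det) · [[d, -b], [-b, a]] = [[0.0741, -0.037],
 [-0.037, 0.5185]].

Step 3 — form the quadratic (x - mu)^T · Sigma^{-1} · (x - mu):
  Sigma^{-1} · (x - mu) = (0.0741, 0.963).
  (x - mu)^T · [Sigma^{-1} · (x - mu)] = (2)·(0.0741) + (2)·(0.963) = 2.0741.

Step 4 — take square root: d = √(2.0741) ≈ 1.4402.

d(x, mu) = √(2.0741) ≈ 1.4402


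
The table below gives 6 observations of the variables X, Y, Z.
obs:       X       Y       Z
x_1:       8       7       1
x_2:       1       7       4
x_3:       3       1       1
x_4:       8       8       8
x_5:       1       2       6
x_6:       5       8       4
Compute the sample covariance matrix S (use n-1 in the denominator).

Step 1 — column means:
  mean(X) = (8 + 1 + 3 + 8 + 1 + 5) / 6 = 26/6 = 4.3333
  mean(Y) = (7 + 7 + 1 + 8 + 2 + 8) / 6 = 33/6 = 5.5
  mean(Z) = (1 + 4 + 1 + 8 + 6 + 4) / 6 = 24/6 = 4

Step 2 — sample covariance S[i,j] = (1/(n-1)) · Σ_k (x_{k,i} - mean_i) · (x_{k,j} - mean_j), with n-1 = 5.
  S[X,X] = ((3.6667)·(3.6667) + (-3.3333)·(-3.3333) + (-1.3333)·(-1.3333) + (3.6667)·(3.6667) + (-3.3333)·(-3.3333) + (0.6667)·(0.6667)) / 5 = 51.3333/5 = 10.2667
  S[X,Y] = ((3.6667)·(1.5) + (-3.3333)·(1.5) + (-1.3333)·(-4.5) + (3.6667)·(2.5) + (-3.3333)·(-3.5) + (0.6667)·(2.5)) / 5 = 29/5 = 5.8
  S[X,Z] = ((3.6667)·(-3) + (-3.3333)·(0) + (-1.3333)·(-3) + (3.6667)·(4) + (-3.3333)·(2) + (0.6667)·(0)) / 5 = 1/5 = 0.2
  S[Y,Y] = ((1.5)·(1.5) + (1.5)·(1.5) + (-4.5)·(-4.5) + (2.5)·(2.5) + (-3.5)·(-3.5) + (2.5)·(2.5)) / 5 = 49.5/5 = 9.9
  S[Y,Z] = ((1.5)·(-3) + (1.5)·(0) + (-4.5)·(-3) + (2.5)·(4) + (-3.5)·(2) + (2.5)·(0)) / 5 = 12/5 = 2.4
  S[Z,Z] = ((-3)·(-3) + (0)·(0) + (-3)·(-3) + (4)·(4) + (2)·(2) + (0)·(0)) / 5 = 38/5 = 7.6

S is symmetric (S[j,i] = S[i,j]). Assembling:

S = [[10.2667, 5.8, 0.2],
 [5.8, 9.9, 2.4],
 [0.2, 2.4, 7.6]]


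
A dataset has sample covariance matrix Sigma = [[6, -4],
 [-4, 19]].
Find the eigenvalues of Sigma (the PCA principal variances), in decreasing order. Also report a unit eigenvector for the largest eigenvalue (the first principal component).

Step 1 — characteristic polynomial of 2×2 Sigma:
  det(Sigma - λI) = λ² - trace · λ + det = 0.
  trace = 6 + 19 = 25, det = 6·19 - (-4)² = 98.
Step 2 — discriminant:
  Δ = trace² - 4·det = 625 - 392 = 233.
Step 3 — eigenvalues:
  λ = (trace ± √Δ)/2 = (25 ± 15.2643)/2,
  λ_1 = 20.1322,  λ_2 = 4.8678.

Step 4 — unit eigenvector for λ_1: solve (Sigma - λ_1 I)v = 0. First row:
  (6 - 20.1322)·v_x + (-4)·v_y = 0, i.e. (-14.1322)·v_x + (-4)·v_y = 0,
  so v ∝ (b, λ_1 - a) = (-4, 14.1322); multiply by -1 so the first entry is positive: u = (4, -14.1322).
  ||u|| = √((4)² + (-14.1322)²) = √(215.7182) ≈ 14.6873,
  v_1 = u/||u|| ≈ (0.2723, -0.9622) (||v_1|| = 1).

λ_1 = 20.1322,  λ_2 = 4.8678;  v_1 ≈ (0.2723, -0.9622)


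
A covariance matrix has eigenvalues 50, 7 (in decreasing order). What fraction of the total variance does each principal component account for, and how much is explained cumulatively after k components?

Step 1 — total variance = trace(Sigma) = Σ λ_i = 50 + 7 = 57.

Step 2 — fraction explained by component i = λ_i / Σ λ:
  PC1: 50/57 = 0.8772
  PC2: 7/57 = 0.1228

Step 3 — cumulative fraction after k components = (λ_1 + ... + λ_k) / Σ λ:
  k = 1: 50/57 = 0.8772
  k = 2: (50 + 7)/57 = 57/57 = 1

Summary (fraction, with percent):

explained: PC1 0.8772 (87.72%), PC2 0.1228 (12.28%);  cumulative: 0.8772, 1


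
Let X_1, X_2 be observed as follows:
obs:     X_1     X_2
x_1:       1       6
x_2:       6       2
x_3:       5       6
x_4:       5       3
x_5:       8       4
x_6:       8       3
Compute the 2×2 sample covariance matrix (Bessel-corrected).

Step 1 — column means:
  mean(X_1) = (1 + 6 + 5 + 5 + 8 + 8) / 6 = 33/6 = 5.5
  mean(X_2) = (6 + 2 + 6 + 3 + 4 + 3) / 6 = 24/6 = 4

Step 2 — sample covariance S[i,j] = (1/(n-1)) · Σ_k (x_{k,i} - mean_i) · (x_{k,j} - mean_j), with n-1 = 5.
  S[X_1,X_1] = ((-4.5)·(-4.5) + (0.5)·(0.5) + (-0.5)·(-0.5) + (-0.5)·(-0.5) + (2.5)·(2.5) + (2.5)·(2.5)) / 5 = 33.5/5 = 6.7
  S[X_1,X_2] = ((-4.5)·(2) + (0.5)·(-2) + (-0.5)·(2) + (-0.5)·(-1) + (2.5)·(0) + (2.5)·(-1)) / 5 = -13/5 = -2.6
  S[X_2,X_2] = ((2)·(2) + (-2)·(-2) + (2)·(2) + (-1)·(-1) + (0)·(0) + (-1)·(-1)) / 5 = 14/5 = 2.8

S is symmetric (S[j,i] = S[i,j]). Assembling:

S = [[6.7, -2.6],
 [-2.6, 2.8]]


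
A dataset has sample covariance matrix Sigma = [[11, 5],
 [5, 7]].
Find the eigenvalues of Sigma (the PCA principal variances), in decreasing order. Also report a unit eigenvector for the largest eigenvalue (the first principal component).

Step 1 — characteristic polynomial of 2×2 Sigma:
  det(Sigma - λI) = λ² - trace · λ + det = 0.
  trace = 11 + 7 = 18, det = 11·7 - (5)² = 52.
Step 2 — discriminant:
  Δ = trace² - 4·det = 324 - 208 = 116.
Step 3 — eigenvalues:
  λ = (trace ± √Δ)/2 = (18 ± 10.7703)/2,
  λ_1 = 14.3852,  λ_2 = 3.6148.

Step 4 — unit eigenvector for λ_1: solve (Sigma - λ_1 I)v = 0. First row:
  (11 - 14.3852)·v_x + (5)·v_y = 0, i.e. (-3.3852)·v_x + (5)·v_y = 0,
  so v ∝ (b, λ_1 - a) = (5, 3.3852) = u.
  ||u|| = √((5)² + (3.3852)²) = √(36.4593) ≈ 6.0382,
  v_1 = u/||u|| ≈ (0.8281, 0.5606) (||v_1|| = 1).

λ_1 = 14.3852,  λ_2 = 3.6148;  v_1 ≈ (0.8281, 0.5606)


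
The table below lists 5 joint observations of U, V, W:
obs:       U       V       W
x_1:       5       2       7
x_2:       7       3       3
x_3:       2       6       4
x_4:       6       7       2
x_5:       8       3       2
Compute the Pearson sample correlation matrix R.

Step 1 — column means:
  mean(U) = (5 + 7 + 2 + 6 + 8) / 5 = 28/5 = 5.6
  mean(V) = (2 + 3 + 6 + 7 + 3) / 5 = 21/5 = 4.2
  mean(W) = (7 + 3 + 4 + 2 + 2) / 5 = 18/5 = 3.6

Step 2 — sample variances and covariances s[i,j] = (1/(n-1)) · Σ_k (x_{k,i} - mean_i) · (x_{k,j} - mean_j), with n-1 = 4:
  s[U,U] = ((-0.6)·(-0.6) + (1.4)·(1.4) + (-3.6)·(-3.6) + (0.4)·(0.4) + (2.4)·(2.4)) / 4 = 21.2/4 = 5.3
  s[U,V] = ((-0.6)·(-2.2) + (1.4)·(-1.2) + (-3.6)·(1.8) + (0.4)·(2.8) + (2.4)·(-1.2)) / 4 = -8.6/4 = -2.15
  s[U,W] = ((-0.6)·(3.4) + (1.4)·(-0.6) + (-3.6)·(0.4) + (0.4)·(-1.6) + (2.4)·(-1.6)) / 4 = -8.8/4 = -2.2
  s[V,V] = ((-2.2)·(-2.2) + (-1.2)·(-1.2) + (1.8)·(1.8) + (2.8)·(2.8) + (-1.2)·(-1.2)) / 4 = 18.8/4 = 4.7
  s[V,W] = ((-2.2)·(3.4) + (-1.2)·(-0.6) + (1.8)·(0.4) + (2.8)·(-1.6) + (-1.2)·(-1.6)) / 4 = -8.6/4 = -2.15
  s[W,W] = ((3.4)·(3.4) + (-0.6)·(-0.6) + (0.4)·(0.4) + (-1.6)·(-1.6) + (-1.6)·(-1.6)) / 4 = 17.2/4 = 4.3
  Sample standard deviations s_i = √(s[i,i]):
  s(U) = √(5.3) = 2.3022
  s(V) = √(4.7) = 2.1679
  s(W) = √(4.3) = 2.0736

Step 3 — r_{ij} = s_{ij} / (s_i · s_j):
  r[U,U] = 1 (diagonal).
  r[U,V] = -2.15 / (2.3022 · 2.1679) = -2.15 / 4.991 = -0.4308
  r[U,W] = -2.2 / (2.3022 · 2.0736) = -2.2 / 4.7739 = -0.4608
  r[V,V] = 1 (diagonal).
  r[V,W] = -2.15 / (2.1679 · 2.0736) = -2.15 / 4.4956 = -0.4783
  r[W,W] = 1 (diagonal).

R is symmetric with unit diagonal. Assembling:

R = [[1, -0.4308, -0.4608],
 [-0.4308, 1, -0.4783],
 [-0.4608, -0.4783, 1]]


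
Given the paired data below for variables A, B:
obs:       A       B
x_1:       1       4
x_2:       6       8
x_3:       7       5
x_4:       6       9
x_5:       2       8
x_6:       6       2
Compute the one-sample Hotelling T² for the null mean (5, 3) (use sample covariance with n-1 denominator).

Step 1 — sample mean vector:
  mean(A) = (1 + 6 + 7 + 6 + 2 + 6) / 6 = 28/6 = 4.6667
  mean(B) = (4 + 8 + 5 + 9 + 8 + 2) / 6 = 36/6 = 6
  x̄ = (4.6667, 6),  deviation x̄ - mu_0 = (4.6667, 6) - (5, 3) = (-0.3333, 3).

Step 2 — sample covariance matrix, S[i,j] = (1/(n-1)) · Σ_k (x_{k,i} - mean_i) · (x_{k,j} - mean_j), divisor n-1 = 5:
  S[A,A] = ((-3.6667)·(-3.6667) + (1.3333)·(1.3333) + (2.3333)·(2.3333) + (1.3333)·(1.3333) + (-2.6667)·(-2.6667) + (1.3333)·(1.3333)) / 5 = 31.3333/5 = 6.2667
  S[A,B] = ((-3.6667)·(-2) + (1.3333)·(2) + (2.3333)·(-1) + (1.3333)·(3) + (-2.6667)·(2) + (1.3333)·(-4)) / 5 = 1/5 = 0.2
  S[B,B] = ((-2)·(-2) + (2)·(2) + (-1)·(-1) + (3)·(3) + (2)·(2) + (-4)·(-4)) / 5 = 38/5 = 7.6
  S = [[6.2667, 0.2],
 [0.2, 7.6]].

Step 3 — invert S. det(S) = 6.2667·7.6 - (0.2)² = 47.5867.
  S^{-1} = (1/det) · [[d, -b], [-b, a]] = [[0.1597, -0.0042],
 [-0.0042, 0.1317]].

Step 4 — quadratic form (x̄ - mu_0)^T · S^{-1} · (x̄ - mu_0):
  S^{-1} · (x̄ - mu_0) = (-0.0658, 0.3965),
  (x̄ - mu_0)^T · [...] = (-0.3333)·(-0.0658) + (3)·(0.3965) = 1.2114.

Step 5 — scale by n: T² = 6 · 1.2114 = 7.2681.

T² ≈ 7.2681


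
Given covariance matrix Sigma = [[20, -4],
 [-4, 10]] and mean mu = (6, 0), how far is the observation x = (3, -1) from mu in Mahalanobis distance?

Step 1 — centre the observation: (x - mu) = (-3, -1).

Step 2 — invert Sigma. det(Sigma) = 20·10 - (-4)² = 184.
  Sigma^{-1} = (1/det) · [[d, -b], [-b, a]] = [[0.0543, 0.0217],
 [0.0217, 0.1087]].

Step 3 — form the quadratic (x - mu)^T · Sigma^{-1} · (x - mu):
  Sigma^{-1} · (x - mu) = (-0.1848, -0.1739).
  (x - mu)^T · [Sigma^{-1} · (x - mu)] = (-3)·(-0.1848) + (-1)·(-0.1739) = 0.7283.

Step 4 — take square root: d = √(0.7283) ≈ 0.8534.

d(x, mu) = √(0.7283) ≈ 0.8534


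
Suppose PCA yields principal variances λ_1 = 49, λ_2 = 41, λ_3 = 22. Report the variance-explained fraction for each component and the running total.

Step 1 — total variance = trace(Sigma) = Σ λ_i = 49 + 41 + 22 = 112.

Step 2 — fraction explained by component i = λ_i / Σ λ:
  PC1: 49/112 = 0.4375
  PC2: 41/112 = 0.3661
  PC3: 22/112 = 0.1964

Step 3 — cumulative fraction after k components = (λ_1 + ... + λ_k) / Σ λ:
  k = 1: 49/112 = 0.4375
  k = 2: (49 + 41)/112 = 90/112 = 0.8036
  k = 3: (49 + 41 + 22)/112 = 112/112 = 1

Summary (fraction, with percent):

explained: PC1 0.4375 (43.75%), PC2 0.3661 (36.61%), PC3 0.1964 (19.64%);  cumulative: 0.4375, 0.8036, 1


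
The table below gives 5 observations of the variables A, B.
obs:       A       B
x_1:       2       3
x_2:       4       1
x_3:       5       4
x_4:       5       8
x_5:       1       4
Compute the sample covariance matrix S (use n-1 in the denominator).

Step 1 — column means:
  mean(A) = (2 + 4 + 5 + 5 + 1) / 5 = 17/5 = 3.4
  mean(B) = (3 + 1 + 4 + 8 + 4) / 5 = 20/5 = 4

Step 2 — sample covariance S[i,j] = (1/(n-1)) · Σ_k (x_{k,i} - mean_i) · (x_{k,j} - mean_j), with n-1 = 4.
  S[A,A] = ((-1.4)·(-1.4) + (0.6)·(0.6) + (1.6)·(1.6) + (1.6)·(1.6) + (-2.4)·(-2.4)) / 4 = 13.2/4 = 3.3
  S[A,B] = ((-1.4)·(-1) + (0.6)·(-3) + (1.6)·(0) + (1.6)·(4) + (-2.4)·(0)) / 4 = 6/4 = 1.5
  S[B,B] = ((-1)·(-1) + (-3)·(-3) + (0)·(0) + (4)·(4) + (0)·(0)) / 4 = 26/4 = 6.5

S is symmetric (S[j,i] = S[i,j]). Assembling:

S = [[3.3, 1.5],
 [1.5, 6.5]]


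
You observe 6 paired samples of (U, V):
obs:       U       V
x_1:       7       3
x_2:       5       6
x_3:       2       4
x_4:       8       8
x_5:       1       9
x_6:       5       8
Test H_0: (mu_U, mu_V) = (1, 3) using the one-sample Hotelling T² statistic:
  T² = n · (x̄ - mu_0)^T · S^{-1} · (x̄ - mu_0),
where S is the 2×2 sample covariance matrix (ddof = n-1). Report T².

Step 1 — sample mean vector:
  mean(U) = (7 + 5 + 2 + 8 + 1 + 5) / 6 = 28/6 = 4.6667
  mean(V) = (3 + 6 + 4 + 8 + 9 + 8) / 6 = 38/6 = 6.3333
  x̄ = (4.6667, 6.3333),  deviation x̄ - mu_0 = (4.6667, 6.3333) - (1, 3) = (3.6667, 3.3333).

Step 2 — sample covariance matrix, S[i,j] = (1/(n-1)) · Σ_k (x_{k,i} - mean_i) · (x_{k,j} - mean_j), divisor n-1 = 5:
  S[U,U] = ((2.3333)·(2.3333) + (0.3333)·(0.3333) + (-2.6667)·(-2.6667) + (3.3333)·(3.3333) + (-3.6667)·(-3.6667) + (0.3333)·(0.3333)) / 5 = 37.3333/5 = 7.4667
  S[U,V] = ((2.3333)·(-3.3333) + (0.3333)·(-0.3333) + (-2.6667)·(-2.3333) + (3.3333)·(1.6667) + (-3.6667)·(2.6667) + (0.3333)·(1.6667)) / 5 = -5.3333/5 = -1.0667
  S[V,V] = ((-3.3333)·(-3.3333) + (-0.3333)·(-0.3333) + (-2.3333)·(-2.3333) + (1.6667)·(1.6667) + (2.6667)·(2.6667) + (1.6667)·(1.6667)) / 5 = 29.3333/5 = 5.8667
  S = [[7.4667, -1.0667],
 [-1.0667, 5.8667]].

Step 3 — invert S. det(S) = 7.4667·5.8667 - (-1.0667)² = 42.6667.
  S^{-1} = (1/det) · [[d, -b], [-b, a]] = [[0.1375, 0.025],
 [0.025, 0.175]].

Step 4 — quadratic form (x̄ - mu_0)^T · S^{-1} · (x̄ - mu_0):
  S^{-1} · (x̄ - mu_0) = (0.5875, 0.675),
  (x̄ - mu_0)^T · [...] = (3.6667)·(0.5875) + (3.3333)·(0.675) = 4.4042.

Step 5 — scale by n: T² = 6 · 4.4042 = 26.425.

T² ≈ 26.425


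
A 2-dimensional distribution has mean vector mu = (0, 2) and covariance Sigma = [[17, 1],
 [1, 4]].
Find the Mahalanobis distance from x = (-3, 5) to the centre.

Step 1 — centre the observation: (x - mu) = (-3, 3).

Step 2 — invert Sigma. det(Sigma) = 17·4 - (1)² = 67.
  Sigma^{-1} = (1/det) · [[d, -b], [-b, a]] = [[0.0597, -0.0149],
 [-0.0149, 0.2537]].

Step 3 — form the quadratic (x - mu)^T · Sigma^{-1} · (x - mu):
  Sigma^{-1} · (x - mu) = (-0.2239, 0.806).
  (x - mu)^T · [Sigma^{-1} · (x - mu)] = (-3)·(-0.2239) + (3)·(0.806) = 3.0896.

Step 4 — take square root: d = √(3.0896) ≈ 1.7577.

d(x, mu) = √(3.0896) ≈ 1.7577


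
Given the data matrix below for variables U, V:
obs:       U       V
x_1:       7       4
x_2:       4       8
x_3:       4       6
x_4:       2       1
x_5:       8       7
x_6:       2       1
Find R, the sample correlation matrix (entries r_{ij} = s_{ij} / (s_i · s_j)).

Step 1 — column means:
  mean(U) = (7 + 4 + 4 + 2 + 8 + 2) / 6 = 27/6 = 4.5
  mean(V) = (4 + 8 + 6 + 1 + 7 + 1) / 6 = 27/6 = 4.5

Step 2 — sample variances and covariances s[i,j] = (1/(n-1)) · Σ_k (x_{k,i} - mean_i) · (x_{k,j} - mean_j), with n-1 = 5:
  s[U,U] = ((2.5)·(2.5) + (-0.5)·(-0.5) + (-0.5)·(-0.5) + (-2.5)·(-2.5) + (3.5)·(3.5) + (-2.5)·(-2.5)) / 5 = 31.5/5 = 6.3
  s[U,V] = ((2.5)·(-0.5) + (-0.5)·(3.5) + (-0.5)·(1.5) + (-2.5)·(-3.5) + (3.5)·(2.5) + (-2.5)·(-3.5)) / 5 = 22.5/5 = 4.5
  s[V,V] = ((-0.5)·(-0.5) + (3.5)·(3.5) + (1.5)·(1.5) + (-3.5)·(-3.5) + (2.5)·(2.5) + (-3.5)·(-3.5)) / 5 = 45.5/5 = 9.1
  Sample standard deviations s_i = √(s[i,i]):
  s(U) = √(6.3) = 2.51
  s(V) = √(9.1) = 3.0166

Step 3 — r_{ij} = s_{ij} / (s_i · s_j):
  r[U,U] = 1 (diagonal).
  r[U,V] = 4.5 / (2.51 · 3.0166) = 4.5 / 7.5717 = 0.5943
  r[V,V] = 1 (diagonal).

R is symmetric with unit diagonal. Assembling:

R = [[1, 0.5943],
 [0.5943, 1]]


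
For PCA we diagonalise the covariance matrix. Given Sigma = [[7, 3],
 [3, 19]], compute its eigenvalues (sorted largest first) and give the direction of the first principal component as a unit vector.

Step 1 — characteristic polynomial of 2×2 Sigma:
  det(Sigma - λI) = λ² - trace · λ + det = 0.
  trace = 7 + 19 = 26, det = 7·19 - (3)² = 124.
Step 2 — discriminant:
  Δ = trace² - 4·det = 676 - 496 = 180.
Step 3 — eigenvalues:
  λ = (trace ± √Δ)/2 = (26 ± 13.4164)/2,
  λ_1 = 19.7082,  λ_2 = 6.2918.

Step 4 — unit eigenvector for λ_1: solve (Sigma - λ_1 I)v = 0. First row:
  (7 - 19.7082)·v_x + (3)·v_y = 0, i.e. (-12.7082)·v_x + (3)·v_y = 0,
  so v ∝ (b, λ_1 - a) = (3, 12.7082) = u.
  ||u|| = √((3)² + (12.7082)²) = √(170.4984) ≈ 13.0575,
  v_1 = u/||u|| ≈ (0.2298, 0.9732) (||v_1|| = 1).

λ_1 = 19.7082,  λ_2 = 6.2918;  v_1 ≈ (0.2298, 0.9732)


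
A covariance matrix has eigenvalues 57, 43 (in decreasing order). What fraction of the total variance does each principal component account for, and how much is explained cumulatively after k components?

Step 1 — total variance = trace(Sigma) = Σ λ_i = 57 + 43 = 100.

Step 2 — fraction explained by component i = λ_i / Σ λ:
  PC1: 57/100 = 0.57
  PC2: 43/100 = 0.43

Step 3 — cumulative fraction after k components = (λ_1 + ... + λ_k) / Σ λ:
  k = 1: 57/100 = 0.57
  k = 2: (57 + 43)/100 = 100/100 = 1

Summary (fraction, with percent):

explained: PC1 0.57 (57%), PC2 0.43 (43%);  cumulative: 0.57, 1


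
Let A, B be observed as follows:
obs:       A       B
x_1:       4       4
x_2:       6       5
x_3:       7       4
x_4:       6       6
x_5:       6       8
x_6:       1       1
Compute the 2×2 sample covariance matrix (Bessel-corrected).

Step 1 — column means:
  mean(A) = (4 + 6 + 7 + 6 + 6 + 1) / 6 = 30/6 = 5
  mean(B) = (4 + 5 + 4 + 6 + 8 + 1) / 6 = 28/6 = 4.6667

Step 2 — sample covariance S[i,j] = (1/(n-1)) · Σ_k (x_{k,i} - mean_i) · (x_{k,j} - mean_j), with n-1 = 5.
  S[A,A] = ((-1)·(-1) + (1)·(1) + (2)·(2) + (1)·(1) + (1)·(1) + (-4)·(-4)) / 5 = 24/5 = 4.8
  S[A,B] = ((-1)·(-0.6667) + (1)·(0.3333) + (2)·(-0.6667) + (1)·(1.3333) + (1)·(3.3333) + (-4)·(-3.6667)) / 5 = 19/5 = 3.8
  S[B,B] = ((-0.6667)·(-0.6667) + (0.3333)·(0.3333) + (-0.6667)·(-0.6667) + (1.3333)·(1.3333) + (3.3333)·(3.3333) + (-3.6667)·(-3.6667)) / 5 = 27.3333/5 = 5.4667

S is symmetric (S[j,i] = S[i,j]). Assembling:

S = [[4.8, 3.8],
 [3.8, 5.4667]]


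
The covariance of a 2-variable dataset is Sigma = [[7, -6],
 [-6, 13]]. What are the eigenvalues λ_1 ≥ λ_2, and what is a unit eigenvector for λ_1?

Step 1 — characteristic polynomial of 2×2 Sigma:
  det(Sigma - λI) = λ² - trace · λ + det = 0.
  trace = 7 + 13 = 20, det = 7·13 - (-6)² = 55.
Step 2 — discriminant:
  Δ = trace² - 4·det = 400 - 220 = 180.
Step 3 — eigenvalues:
  λ = (trace ± √Δ)/2 = (20 ± 13.4164)/2,
  λ_1 = 16.7082,  λ_2 = 3.2918.

Step 4 — unit eigenvector for λ_1: solve (Sigma - λ_1 I)v = 0. First row:
  (7 - 16.7082)·v_x + (-6)·v_y = 0, i.e. (-9.7082)·v_x + (-6)·v_y = 0,
  so v ∝ (b, λ_1 - a) = (-6, 9.7082); multiply by -1 so the first entry is positive: u = (6, -9.7082).
  ||u|| = √((6)² + (-9.7082)²) = √(130.2492) ≈ 11.4127,
  v_1 = u/||u|| ≈ (0.5257, -0.8507) (||v_1|| = 1).

λ_1 = 16.7082,  λ_2 = 3.2918;  v_1 ≈ (0.5257, -0.8507)


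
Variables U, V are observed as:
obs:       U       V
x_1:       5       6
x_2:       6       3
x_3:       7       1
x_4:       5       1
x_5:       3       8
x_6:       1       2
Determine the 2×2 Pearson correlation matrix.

Step 1 — column means:
  mean(U) = (5 + 6 + 7 + 5 + 3 + 1) / 6 = 27/6 = 4.5
  mean(V) = (6 + 3 + 1 + 1 + 8 + 2) / 6 = 21/6 = 3.5

Step 2 — sample variances and covariances s[i,j] = (1/(n-1)) · Σ_k (x_{k,i} - mean_i) · (x_{k,j} - mean_j), with n-1 = 5:
  s[U,U] = ((0.5)·(0.5) + (1.5)·(1.5) + (2.5)·(2.5) + (0.5)·(0.5) + (-1.5)·(-1.5) + (-3.5)·(-3.5)) / 5 = 23.5/5 = 4.7
  s[U,V] = ((0.5)·(2.5) + (1.5)·(-0.5) + (2.5)·(-2.5) + (0.5)·(-2.5) + (-1.5)·(4.5) + (-3.5)·(-1.5)) / 5 = -8.5/5 = -1.7
  s[V,V] = ((2.5)·(2.5) + (-0.5)·(-0.5) + (-2.5)·(-2.5) + (-2.5)·(-2.5) + (4.5)·(4.5) + (-1.5)·(-1.5)) / 5 = 41.5/5 = 8.3
  Sample standard deviations s_i = √(s[i,i]):
  s(U) = √(4.7) = 2.1679
  s(V) = √(8.3) = 2.881

Step 3 — r_{ij} = s_{ij} / (s_i · s_j):
  r[U,U] = 1 (diagonal).
  r[U,V] = -1.7 / (2.1679 · 2.881) = -1.7 / 6.2458 = -0.2722
  r[V,V] = 1 (diagonal).

R is symmetric with unit diagonal. Assembling:

R = [[1, -0.2722],
 [-0.2722, 1]]


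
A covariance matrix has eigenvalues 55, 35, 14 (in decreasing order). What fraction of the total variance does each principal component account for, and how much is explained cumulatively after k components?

Step 1 — total variance = trace(Sigma) = Σ λ_i = 55 + 35 + 14 = 104.

Step 2 — fraction explained by component i = λ_i / Σ λ:
  PC1: 55/104 = 0.5288
  PC2: 35/104 = 0.3365
  PC3: 14/104 = 0.1346

Step 3 — cumulative fraction after k components = (λ_1 + ... + λ_k) / Σ λ:
  k = 1: 55/104 = 0.5288
  k = 2: (55 + 35)/104 = 90/104 = 0.8654
  k = 3: (55 + 35 + 14)/104 = 104/104 = 1

Summary (fraction, with percent):

explained: PC1 0.5288 (52.88%), PC2 0.3365 (33.65%), PC3 0.1346 (13.46%);  cumulative: 0.5288, 0.8654, 1


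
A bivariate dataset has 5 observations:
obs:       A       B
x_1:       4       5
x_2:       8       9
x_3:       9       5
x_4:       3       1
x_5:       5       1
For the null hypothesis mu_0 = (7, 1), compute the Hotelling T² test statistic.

Step 1 — sample mean vector:
  mean(A) = (4 + 8 + 9 + 3 + 5) / 5 = 29/5 = 5.8
  mean(B) = (5 + 9 + 5 + 1 + 1) / 5 = 21/5 = 4.2
  x̄ = (5.8, 4.2),  deviation x̄ - mu_0 = (5.8, 4.2) - (7, 1) = (-1.2, 3.2).

Step 2 — sample covariance matrix, S[i,j] = (1/(n-1)) · Σ_k (x_{k,i} - mean_i) · (x_{k,j} - mean_j), divisor n-1 = 4:
  S[A,A] = ((-1.8)·(-1.8) + (2.2)·(2.2) + (3.2)·(3.2) + (-2.8)·(-2.8) + (-0.8)·(-0.8)) / 4 = 26.8/4 = 6.7
  S[A,B] = ((-1.8)·(0.8) + (2.2)·(4.8) + (3.2)·(0.8) + (-2.8)·(-3.2) + (-0.8)·(-3.2)) / 4 = 23.2/4 = 5.8
  S[B,B] = ((0.8)·(0.8) + (4.8)·(4.8) + (0.8)·(0.8) + (-3.2)·(-3.2) + (-3.2)·(-3.2)) / 4 = 44.8/4 = 11.2
  S = [[6.7, 5.8],
 [5.8, 11.2]].

Step 3 — invert S. det(S) = 6.7·11.2 - (5.8)² = 41.4.
  S^{-1} = (1/det) · [[d, -b], [-b, a]] = [[0.2705, -0.1401],
 [-0.1401, 0.1618]].

Step 4 — quadratic form (x̄ - mu_0)^T · S^{-1} · (x̄ - mu_0):
  S^{-1} · (x̄ - mu_0) = (-0.7729, 0.686),
  (x̄ - mu_0)^T · [...] = (-1.2)·(-0.7729) + (3.2)·(0.686) = 3.1227.

Step 5 — scale by n: T² = 5 · 3.1227 = 15.6135.

T² ≈ 15.6135


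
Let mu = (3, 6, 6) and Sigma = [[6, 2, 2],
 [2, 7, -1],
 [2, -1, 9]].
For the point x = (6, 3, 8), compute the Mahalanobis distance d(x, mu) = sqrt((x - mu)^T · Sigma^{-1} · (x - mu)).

Step 1 — centre the observation: (x - mu) = (3, -3, 2).

Step 2 — invert Sigma (cofactor / det for 3×3, or solve directly):
  Sigma^{-1} = [[0.2067, -0.0667, -0.0533],
 [-0.0667, 0.1667, 0.0333],
 [-0.0533, 0.0333, 0.1267]].

Step 3 — form the quadratic (x - mu)^T · Sigma^{-1} · (x - mu):
  Sigma^{-1} · (x - mu) = (0.7133, -0.6333, -0.0067).
  (x - mu)^T · [Sigma^{-1} · (x - mu)] = (3)·(0.7133) + (-3)·(-0.6333) + (2)·(-0.0067) = 4.0267.

Step 4 — take square root: d = √(4.0267) ≈ 2.0067.

d(x, mu) = √(4.0267) ≈ 2.0067


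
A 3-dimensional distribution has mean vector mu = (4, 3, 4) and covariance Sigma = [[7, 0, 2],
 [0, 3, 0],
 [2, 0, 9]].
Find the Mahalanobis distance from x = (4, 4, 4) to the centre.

Step 1 — centre the observation: (x - mu) = (0, 1, 0).

Step 2 — invert Sigma (cofactor / det for 3×3, or solve directly):
  Sigma^{-1} = [[0.1525, 0, -0.0339],
 [0, 0.3333, 0],
 [-0.0339, 0, 0.1186]].

Step 3 — form the quadratic (x - mu)^T · Sigma^{-1} · (x - mu):
  Sigma^{-1} · (x - mu) = (0, 0.3333, 0).
  (x - mu)^T · [Sigma^{-1} · (x - mu)] = (0)·(0) + (1)·(0.3333) + (0)·(0) = 0.3333.

Step 4 — take square root: d = √(0.3333) ≈ 0.5774.

d(x, mu) = √(0.3333) ≈ 0.5774


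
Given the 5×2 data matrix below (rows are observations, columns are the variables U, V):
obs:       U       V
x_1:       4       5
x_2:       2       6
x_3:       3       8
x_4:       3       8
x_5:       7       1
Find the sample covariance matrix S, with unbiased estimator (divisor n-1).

Step 1 — column means:
  mean(U) = (4 + 2 + 3 + 3 + 7) / 5 = 19/5 = 3.8
  mean(V) = (5 + 6 + 8 + 8 + 1) / 5 = 28/5 = 5.6

Step 2 — sample covariance S[i,j] = (1/(n-1)) · Σ_k (x_{k,i} - mean_i) · (x_{k,j} - mean_j), with n-1 = 4.
  S[U,U] = ((0.2)·(0.2) + (-1.8)·(-1.8) + (-0.8)·(-0.8) + (-0.8)·(-0.8) + (3.2)·(3.2)) / 4 = 14.8/4 = 3.7
  S[U,V] = ((0.2)·(-0.6) + (-1.8)·(0.4) + (-0.8)·(2.4) + (-0.8)·(2.4) + (3.2)·(-4.6)) / 4 = -19.4/4 = -4.85
  S[V,V] = ((-0.6)·(-0.6) + (0.4)·(0.4) + (2.4)·(2.4) + (2.4)·(2.4) + (-4.6)·(-4.6)) / 4 = 33.2/4 = 8.3

S is symmetric (S[j,i] = S[i,j]). Assembling:

S = [[3.7, -4.85],
 [-4.85, 8.3]]


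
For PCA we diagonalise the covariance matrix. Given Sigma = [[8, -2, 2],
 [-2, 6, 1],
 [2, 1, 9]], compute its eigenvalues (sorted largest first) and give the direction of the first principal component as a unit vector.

Step 1 — characteristic polynomial p(λ) = det(λI - Sigma) = λ³ - tr·λ² + c_1·λ - det, where tr = trace, c_1 = sum of the principal 2×2 minors, det = det(Sigma):
  tr = 8 + 6 + 9 = 23,
  c_1 = (8·6 - (-2)²) + (8·9 - (2)²) + (6·9 - (1)²) = 44 + 68 + 53 = 165,
  det = 8·(6·9 - (1)²) - (-2)·((-2)·9 - (1)·(2)) + (2)·((-2)·(1) - 6·(2)) = 8·(53) - (-2)·(-20) + (2)·(-14) = 356.
  So p(λ) = λ³ - 23λ² + 165λ - 356.
Step 2 — look for an integer root (rational root theorem: any rational root is an integer divisor of 356). Testing λ = 4:
  p(4) = 64 - 368 + 660 - 356 = 0  ✓
  Dividing out (λ - 4): p(λ) = (λ - 4)(λ² - 19λ + 89).
Step 3 — remaining eigenvalues from the quadratic λ² - 19λ + 89 = 0:
  Δ = 19² - 4·89 = 361 - 356 = 5,  λ = (19 ± √5)/2 = (19 ± 2.2361)/2 ≈ 10.618 or 8.382.
  Sorted: λ_1 = 10.618,  λ_2 = 8.382,  λ_3 = 4  (check: sum = 23 = tr ✓).

Step 4 — unit eigenvector for λ_1 ≈ 10.618: v spans the null space of (Sigma - λ_1 I), whose rows are
  r_1 = (-2.618, -2, 2),  r_2 = (-2, -4.618, 1),  r_3 = (2, 1, -1.618).
  v is orthogonal to every row, so take v ∝ r_1 × r_2 = ((-2)·(1) - (2)·(-4.618), (2)·(-2) - (-2.618)·(1), (-2.618)·(-4.618) - (-2)·(-2)) ≈ (7.2361, -1.382, 8.0902).
  Let u = (7.2361, -1.382, 8.0902).
  ||u|| = √((7.2361)² + (-1.382)² + (8.0902)²) = √(119.7214) ≈ 10.9417,  v_1 = u/||u|| ≈ (0.6613, -0.1263, 0.7394) (||v_1|| = 1).

λ_1 = 10.618,  λ_2 = 8.382,  λ_3 = 4;  v_1 ≈ (0.6613, -0.1263, 0.7394)


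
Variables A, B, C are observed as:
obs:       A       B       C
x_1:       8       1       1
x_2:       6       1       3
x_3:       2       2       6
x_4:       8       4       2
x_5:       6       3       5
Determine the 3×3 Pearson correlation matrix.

Step 1 — column means:
  mean(A) = (8 + 6 + 2 + 8 + 6) / 5 = 30/5 = 6
  mean(B) = (1 + 1 + 2 + 4 + 3) / 5 = 11/5 = 2.2
  mean(C) = (1 + 3 + 6 + 2 + 5) / 5 = 17/5 = 3.4

Step 2 — sample variances and covariances s[i,j] = (1/(n-1)) · Σ_k (x_{k,i} - mean_i) · (x_{k,j} - mean_j), with n-1 = 4:
  s[A,A] = ((2)·(2) + (0)·(0) + (-4)·(-4) + (2)·(2) + (0)·(0)) / 4 = 24/4 = 6
  s[A,B] = ((2)·(-1.2) + (0)·(-1.2) + (-4)·(-0.2) + (2)·(1.8) + (0)·(0.8)) / 4 = 2/4 = 0.5
  s[A,C] = ((2)·(-2.4) + (0)·(-0.4) + (-4)·(2.6) + (2)·(-1.4) + (0)·(1.6)) / 4 = -18/4 = -4.5
  s[B,B] = ((-1.2)·(-1.2) + (-1.2)·(-1.2) + (-0.2)·(-0.2) + (1.8)·(1.8) + (0.8)·(0.8)) / 4 = 6.8/4 = 1.7
  s[B,C] = ((-1.2)·(-2.4) + (-1.2)·(-0.4) + (-0.2)·(2.6) + (1.8)·(-1.4) + (0.8)·(1.6)) / 4 = 1.6/4 = 0.4
  s[C,C] = ((-2.4)·(-2.4) + (-0.4)·(-0.4) + (2.6)·(2.6) + (-1.4)·(-1.4) + (1.6)·(1.6)) / 4 = 17.2/4 = 4.3
  Sample standard deviations s_i = √(s[i,i]):
  s(A) = √(6) = 2.4495
  s(B) = √(1.7) = 1.3038
  s(C) = √(4.3) = 2.0736

Step 3 — r_{ij} = s_{ij} / (s_i · s_j):
  r[A,A] = 1 (diagonal).
  r[A,B] = 0.5 / (2.4495 · 1.3038) = 0.5 / 3.1937 = 0.1566
  r[A,C] = -4.5 / (2.4495 · 2.0736) = -4.5 / 5.0794 = -0.8859
  r[B,B] = 1 (diagonal).
  r[B,C] = 0.4 / (1.3038 · 2.0736) = 0.4 / 2.7037 = 0.1479
  r[C,C] = 1 (diagonal).

R is symmetric with unit diagonal. Assembling:

R = [[1, 0.1566, -0.8859],
 [0.1566, 1, 0.1479],
 [-0.8859, 0.1479, 1]]


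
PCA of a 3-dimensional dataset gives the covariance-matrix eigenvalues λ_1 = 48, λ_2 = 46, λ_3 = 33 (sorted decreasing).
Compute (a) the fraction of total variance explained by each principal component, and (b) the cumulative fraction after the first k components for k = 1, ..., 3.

Step 1 — total variance = trace(Sigma) = Σ λ_i = 48 + 46 + 33 = 127.

Step 2 — fraction explained by component i = λ_i / Σ λ:
  PC1: 48/127 = 0.378
  PC2: 46/127 = 0.3622
  PC3: 33/127 = 0.2598

Step 3 — cumulative fraction after k components = (λ_1 + ... + λ_k) / Σ λ:
  k = 1: 48/127 = 0.378
  k = 2: (48 + 46)/127 = 94/127 = 0.7402
  k = 3: (48 + 46 + 33)/127 = 127/127 = 1

Summary (fraction, with percent):

explained: PC1 0.378 (37.8%), PC2 0.3622 (36.22%), PC3 0.2598 (25.98%);  cumulative: 0.378, 0.7402, 1


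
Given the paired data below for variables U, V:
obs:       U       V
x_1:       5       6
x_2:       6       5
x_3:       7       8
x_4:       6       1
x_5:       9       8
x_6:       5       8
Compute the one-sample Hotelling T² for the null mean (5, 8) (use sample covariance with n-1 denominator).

Step 1 — sample mean vector:
  mean(U) = (5 + 6 + 7 + 6 + 9 + 5) / 6 = 38/6 = 6.3333
  mean(V) = (6 + 5 + 8 + 1 + 8 + 8) / 6 = 36/6 = 6
  x̄ = (6.3333, 6),  deviation x̄ - mu_0 = (6.3333, 6) - (5, 8) = (1.3333, -2).

Step 2 — sample covariance matrix, S[i,j] = (1/(n-1)) · Σ_k (x_{k,i} - mean_i) · (x_{k,j} - mean_j), divisor n-1 = 5:
  S[U,U] = ((-1.3333)·(-1.3333) + (-0.3333)·(-0.3333) + (0.6667)·(0.6667) + (-0.3333)·(-0.3333) + (2.6667)·(2.6667) + (-1.3333)·(-1.3333)) / 5 = 11.3333/5 = 2.2667
  S[U,V] = ((-1.3333)·(0) + (-0.3333)·(-1) + (0.6667)·(2) + (-0.3333)·(-5) + (2.6667)·(2) + (-1.3333)·(2)) / 5 = 6/5 = 1.2
  S[V,V] = ((0)·(0) + (-1)·(-1) + (2)·(2) + (-5)·(-5) + (2)·(2) + (2)·(2)) / 5 = 38/5 = 7.6
  S = [[2.2667, 1.2],
 [1.2, 7.6]].

Step 3 — invert S. det(S) = 2.2667·7.6 - (1.2)² = 15.7867.
  S^{-1} = (1/det) · [[d, -b], [-b, a]] = [[0.4814, -0.076],
 [-0.076, 0.1436]].

Step 4 — quadratic form (x̄ - mu_0)^T · S^{-1} · (x̄ - mu_0):
  S^{-1} · (x̄ - mu_0) = (0.7939, -0.3885),
  (x̄ - mu_0)^T · [...] = (1.3333)·(0.7939) + (-2)·(-0.3885) = 1.8356.

Step 5 — scale by n: T² = 6 · 1.8356 = 11.0135.

T² ≈ 11.0135


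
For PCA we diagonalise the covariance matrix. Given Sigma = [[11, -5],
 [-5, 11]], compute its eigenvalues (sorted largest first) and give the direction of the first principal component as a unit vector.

Step 1 — characteristic polynomial of 2×2 Sigma:
  det(Sigma - λI) = λ² - trace · λ + det = 0.
  trace = 11 + 11 = 22, det = 11·11 - (-5)² = 96.
Step 2 — discriminant:
  Δ = trace² - 4·det = 484 - 384 = 100.
Step 3 — eigenvalues:
  λ = (trace ± √Δ)/2 = (22 ± 10)/2,
  λ_1 = 16,  λ_2 = 6.

Step 4 — unit eigenvector for λ_1: solve (Sigma - λ_1 I)v = 0. First row:
  (11 - 16)·v_x + (-5)·v_y = 0, i.e. (-5)·v_x + (-5)·v_y = 0,
  so v ∝ (b, λ_1 - a) = (-5, 5); multiply by -1 so the first entry is positive: u = (5, -5).
  ||u|| = √((5)² + (-5)²) = √(50) ≈ 7.0711,
  v_1 = u/||u|| ≈ (0.7071, -0.7071) (||v_1|| = 1).

λ_1 = 16,  λ_2 = 6;  v_1 ≈ (0.7071, -0.7071)


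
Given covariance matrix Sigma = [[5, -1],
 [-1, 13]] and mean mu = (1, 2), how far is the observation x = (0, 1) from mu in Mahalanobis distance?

Step 1 — centre the observation: (x - mu) = (-1, -1).

Step 2 — invert Sigma. det(Sigma) = 5·13 - (-1)² = 64.
  Sigma^{-1} = (1/det) · [[d, -b], [-b, a]] = [[0.2031, 0.0156],
 [0.0156, 0.0781]].

Step 3 — form the quadratic (x - mu)^T · Sigma^{-1} · (x - mu):
  Sigma^{-1} · (x - mu) = (-0.2188, -0.0938).
  (x - mu)^T · [Sigma^{-1} · (x - mu)] = (-1)·(-0.2188) + (-1)·(-0.0938) = 0.3125.

Step 4 — take square root: d = √(0.3125) ≈ 0.559.

d(x, mu) = √(0.3125) ≈ 0.559
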